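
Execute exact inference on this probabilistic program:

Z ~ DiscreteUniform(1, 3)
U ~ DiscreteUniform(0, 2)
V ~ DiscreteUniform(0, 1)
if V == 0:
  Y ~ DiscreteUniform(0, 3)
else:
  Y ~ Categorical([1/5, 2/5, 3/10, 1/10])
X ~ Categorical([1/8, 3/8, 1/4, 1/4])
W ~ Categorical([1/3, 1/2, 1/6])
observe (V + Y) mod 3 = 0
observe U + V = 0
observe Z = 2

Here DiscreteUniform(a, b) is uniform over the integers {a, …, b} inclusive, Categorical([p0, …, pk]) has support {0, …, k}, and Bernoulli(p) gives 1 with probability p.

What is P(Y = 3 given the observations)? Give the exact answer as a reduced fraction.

P(Y = 3 | obs) = 1/2

Enumerate traces; 24 have nonzero weight after conditioning:
  (Z=2, U=0, V=0, Y=0, X=0, W=0) weight 1/1728
  (Z=2, U=0, V=0, Y=0, X=0, W=1) weight 1/1152
  (Z=2, U=0, V=0, Y=0, X=0, W=2) weight 1/3456
  (Z=2, U=0, V=0, Y=0, X=1, W=0) weight 1/576
  (Z=2, U=0, V=0, Y=0, X=1, W=1) weight 1/384
  (Z=2, U=0, V=0, Y=0, X=1, W=2) weight 1/1152
  (Z=2, U=0, V=0, Y=0, X=2, W=0) weight 1/864
  (Z=2, U=0, V=0, Y=0, X=2, W=1) weight 1/576
  (Z=2, U=0, V=0, Y=3, X=0, W=0) weight 1/1728
  … 15 more
Group by Y:
  weight(Y=0) = 1/72
  weight(Y=3) = 1/72
Total weight = 1/72 + 1/72 = 1/36
P(Y=0 | obs) = 1/72 / 1/36 = 1/2
P(Y=3 | obs) = 1/72 / 1/36 = 1/2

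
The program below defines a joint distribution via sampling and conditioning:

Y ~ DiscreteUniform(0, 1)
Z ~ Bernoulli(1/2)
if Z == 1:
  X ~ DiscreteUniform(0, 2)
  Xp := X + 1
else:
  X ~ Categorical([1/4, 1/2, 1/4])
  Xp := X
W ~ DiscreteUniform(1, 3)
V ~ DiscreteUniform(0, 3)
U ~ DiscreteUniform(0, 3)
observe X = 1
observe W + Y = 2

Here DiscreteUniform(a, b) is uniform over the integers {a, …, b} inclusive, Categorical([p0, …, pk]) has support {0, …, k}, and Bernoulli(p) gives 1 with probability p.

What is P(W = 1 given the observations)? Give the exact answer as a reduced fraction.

Enumerate traces; 64 have nonzero weight after conditioning:
  (Y=0, Z=0, X=1, W=2, V=0, U=0) weight 1/384
  (Y=0, Z=0, X=1, W=2, V=0, U=1) weight 1/384
  (Y=0, Z=0, X=1, W=2, V=0, U=2) weight 1/384
  (Y=0, Z=0, X=1, W=2, V=0, U=3) weight 1/384
  (Y=0, Z=0, X=1, W=2, V=1, U=0) weight 1/384
  (Y=0, Z=0, X=1, W=2, V=1, U=1) weight 1/384
  (Y=0, Z=0, X=1, W=2, V=1, U=2) weight 1/384
  (Y=0, Z=0, X=1, W=2, V=1, U=3) weight 1/384
  (Y=1, Z=0, X=1, W=1, V=0, U=0) weight 1/384
  … 55 more
Group by W:
  weight(W=1) = 5/72
  weight(W=2) = 5/72
Total weight = 5/72 + 5/72 = 5/36
P(W=1 | obs) = 5/72 / 5/36 = 1/2
P(W=2 | obs) = 5/72 / 5/36 = 1/2

P(W = 1 | obs) = 1/2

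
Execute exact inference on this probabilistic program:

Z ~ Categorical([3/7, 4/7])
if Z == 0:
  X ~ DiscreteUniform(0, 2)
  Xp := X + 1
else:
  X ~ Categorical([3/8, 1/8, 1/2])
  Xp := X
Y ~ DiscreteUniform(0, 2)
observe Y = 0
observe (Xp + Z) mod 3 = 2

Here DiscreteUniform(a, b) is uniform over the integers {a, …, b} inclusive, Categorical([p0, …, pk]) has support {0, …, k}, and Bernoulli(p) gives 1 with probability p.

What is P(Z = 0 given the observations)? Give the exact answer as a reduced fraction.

P(Z = 0 | obs) = 2/3

Enumerate traces; 2 have nonzero weight after conditioning:
  (Z=0, X=1, Y=0) weight 1/21
  (Z=1, X=1, Y=0) weight 1/42
Group by Z:
  weight(Z=0) = 1/21
  weight(Z=1) = 1/42
Total weight = 1/21 + 1/42 = 1/14
P(Z=0 | obs) = 1/21 / 1/14 = 2/3
P(Z=1 | obs) = 1/42 / 1/14 = 1/3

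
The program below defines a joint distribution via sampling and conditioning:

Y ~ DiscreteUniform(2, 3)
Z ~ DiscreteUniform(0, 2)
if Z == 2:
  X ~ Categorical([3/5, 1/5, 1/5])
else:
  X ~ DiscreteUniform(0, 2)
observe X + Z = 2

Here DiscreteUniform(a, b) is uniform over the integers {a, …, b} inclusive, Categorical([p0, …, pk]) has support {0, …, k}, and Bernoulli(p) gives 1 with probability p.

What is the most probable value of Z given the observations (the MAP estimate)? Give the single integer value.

argmax_v P(Z = v | obs) = 2

Enumerate traces; 6 have nonzero weight after conditioning:
  (Y=2, Z=0, X=2) weight 1/18
  (Y=2, Z=1, X=1) weight 1/18
  (Y=2, Z=2, X=0) weight 1/10
  (Y=3, Z=0, X=2) weight 1/18
  (Y=3, Z=1, X=1) weight 1/18
  (Y=3, Z=2, X=0) weight 1/10
Group by Z:
  weight(Z=0) = 1/9
  weight(Z=1) = 1/9
  weight(Z=2) = 1/5
Total weight = 1/9 + 1/9 + 1/5 = 19/45
P(Z=0 | obs) = 1/9 / 19/45 = 5/19
P(Z=1 | obs) = 1/9 / 19/45 = 5/19
P(Z=2 | obs) = 1/5 / 19/45 = 9/19
argmax = 2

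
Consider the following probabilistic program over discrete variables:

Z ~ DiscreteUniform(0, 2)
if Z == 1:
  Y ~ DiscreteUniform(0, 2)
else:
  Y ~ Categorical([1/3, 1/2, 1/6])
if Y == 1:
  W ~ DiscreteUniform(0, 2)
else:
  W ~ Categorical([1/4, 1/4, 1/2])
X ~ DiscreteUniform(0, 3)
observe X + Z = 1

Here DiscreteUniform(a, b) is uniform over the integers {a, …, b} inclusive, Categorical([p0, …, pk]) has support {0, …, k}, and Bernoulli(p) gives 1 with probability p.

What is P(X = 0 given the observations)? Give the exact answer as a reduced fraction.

Enumerate traces; 18 have nonzero weight after conditioning:
  (Z=0, Y=0, W=0, X=1) weight 1/144
  (Z=0, Y=0, W=1, X=1) weight 1/144
  (Z=0, Y=0, W=2, X=1) weight 1/72
  (Z=0, Y=1, W=0, X=1) weight 1/72
  (Z=0, Y=1, W=1, X=1) weight 1/72
  (Z=0, Y=1, W=2, X=1) weight 1/72
  (Z=0, Y=2, W=0, X=1) weight 1/288
  (Z=0, Y=2, W=1, X=1) weight 1/288
  (Z=1, Y=0, W=0, X=0) weight 1/144
  … 9 more
Group by X:
  weight(X=0) = 1/12
  weight(X=1) = 1/12
Total weight = 1/12 + 1/12 = 1/6
P(X=0 | obs) = 1/12 / 1/6 = 1/2
P(X=1 | obs) = 1/12 / 1/6 = 1/2

P(X = 0 | obs) = 1/2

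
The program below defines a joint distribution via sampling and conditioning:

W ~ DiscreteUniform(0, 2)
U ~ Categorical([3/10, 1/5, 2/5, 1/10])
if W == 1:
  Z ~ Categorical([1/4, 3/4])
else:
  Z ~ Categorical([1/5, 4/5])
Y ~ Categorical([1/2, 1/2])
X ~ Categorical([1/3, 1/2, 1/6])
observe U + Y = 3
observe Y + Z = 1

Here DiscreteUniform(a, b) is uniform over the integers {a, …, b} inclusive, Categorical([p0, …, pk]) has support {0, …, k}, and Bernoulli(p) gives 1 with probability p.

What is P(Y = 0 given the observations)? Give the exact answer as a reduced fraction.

P(Y = 0 | obs) = 47/99

Enumerate traces; 18 have nonzero weight after conditioning:
  (W=0, U=2, Z=0, Y=1, X=0) weight 1/225
  (W=0, U=2, Z=0, Y=1, X=1) weight 1/150
  (W=0, U=2, Z=0, Y=1, X=2) weight 1/450
  (W=0, U=3, Z=1, Y=0, X=0) weight 1/225
  (W=0, U=3, Z=1, Y=0, X=1) weight 1/150
  (W=0, U=3, Z=1, Y=0, X=2) weight 1/450
  (W=1, U=2, Z=0, Y=1, X=0) weight 1/180
  (W=1, U=2, Z=0, Y=1, X=1) weight 1/120
  … 10 more
Group by Y:
  weight(Y=0) = 47/1200
  weight(Y=1) = 13/300
Total weight = 47/1200 + 13/300 = 33/400
P(Y=0 | obs) = 47/1200 / 33/400 = 47/99
P(Y=1 | obs) = 13/300 / 33/400 = 52/99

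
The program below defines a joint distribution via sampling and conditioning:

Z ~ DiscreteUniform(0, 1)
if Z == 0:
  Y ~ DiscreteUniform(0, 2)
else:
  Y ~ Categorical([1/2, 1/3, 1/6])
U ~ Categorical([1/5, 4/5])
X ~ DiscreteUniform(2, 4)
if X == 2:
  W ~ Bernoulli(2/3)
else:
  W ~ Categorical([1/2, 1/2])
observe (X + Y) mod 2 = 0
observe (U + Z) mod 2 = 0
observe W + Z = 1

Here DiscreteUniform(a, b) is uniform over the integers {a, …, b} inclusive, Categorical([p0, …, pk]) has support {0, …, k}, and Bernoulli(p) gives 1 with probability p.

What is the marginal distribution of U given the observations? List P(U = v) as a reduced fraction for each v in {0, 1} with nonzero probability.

Enumerate traces; 10 have nonzero weight after conditioning:
  (Z=0, Y=0, U=0, X=2, W=1) weight 1/135
  (Z=0, Y=0, U=0, X=4, W=1) weight 1/180
  (Z=0, Y=1, U=0, X=3, W=1) weight 1/180
  (Z=0, Y=2, U=0, X=2, W=1) weight 1/135
  (Z=0, Y=2, U=0, X=4, W=1) weight 1/180
  (Z=1, Y=0, U=1, X=2, W=0) weight 1/45
  (Z=1, Y=0, U=1, X=4, W=0) weight 1/30
  (Z=1, Y=1, U=1, X=3, W=0) weight 1/45
  … 2 more
Group by U:
  weight(U=0) = 17/540
  weight(U=1) = 13/135
Total weight = 17/540 + 13/135 = 23/180
P(U=0 | obs) = 17/540 / 23/180 = 17/69
P(U=1 | obs) = 13/135 / 23/180 = 52/69

P(U=0) = 17/69, P(U=1) = 52/69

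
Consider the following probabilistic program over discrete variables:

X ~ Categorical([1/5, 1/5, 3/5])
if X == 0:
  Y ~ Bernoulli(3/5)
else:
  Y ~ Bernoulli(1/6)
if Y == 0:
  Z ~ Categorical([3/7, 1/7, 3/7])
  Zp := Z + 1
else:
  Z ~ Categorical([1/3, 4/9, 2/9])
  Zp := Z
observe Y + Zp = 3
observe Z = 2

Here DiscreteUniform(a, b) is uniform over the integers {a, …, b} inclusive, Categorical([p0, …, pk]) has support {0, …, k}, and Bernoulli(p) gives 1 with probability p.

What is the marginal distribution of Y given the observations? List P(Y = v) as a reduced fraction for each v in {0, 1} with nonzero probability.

Enumerate traces; 6 have nonzero weight after conditioning:
  (X=0, Y=0, Z=2) weight 6/175
  (X=0, Y=1, Z=2) weight 2/75
  (X=1, Y=0, Z=2) weight 1/14
  (X=1, Y=1, Z=2) weight 1/135
  (X=2, Y=0, Z=2) weight 3/14
  (X=2, Y=1, Z=2) weight 1/45
Group by Y:
  weight(Y=0) = 8/25
  weight(Y=1) = 38/675
Total weight = 8/25 + 38/675 = 254/675
P(Y=0 | obs) = 8/25 / 254/675 = 108/127
P(Y=1 | obs) = 38/675 / 254/675 = 19/127

P(Y=0) = 108/127, P(Y=1) = 19/127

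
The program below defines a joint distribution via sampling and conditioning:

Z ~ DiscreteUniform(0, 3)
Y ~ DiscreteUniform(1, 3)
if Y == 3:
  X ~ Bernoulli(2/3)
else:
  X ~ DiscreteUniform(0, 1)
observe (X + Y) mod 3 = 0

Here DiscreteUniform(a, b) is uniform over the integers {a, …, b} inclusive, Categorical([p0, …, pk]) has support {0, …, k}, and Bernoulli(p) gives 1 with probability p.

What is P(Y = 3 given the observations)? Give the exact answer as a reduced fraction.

Enumerate traces; 8 have nonzero weight after conditioning:
  (Z=0, Y=2, X=1) weight 1/24
  (Z=0, Y=3, X=0) weight 1/36
  (Z=1, Y=2, X=1) weight 1/24
  (Z=1, Y=3, X=0) weight 1/36
  (Z=2, Y=2, X=1) weight 1/24
  (Z=2, Y=3, X=0) weight 1/36
  (Z=3, Y=2, X=1) weight 1/24
  (Z=3, Y=3, X=0) weight 1/36
Group by Y:
  weight(Y=2) = 1/6
  weight(Y=3) = 1/9
Total weight = 1/6 + 1/9 = 5/18
P(Y=2 | obs) = 1/6 / 5/18 = 3/5
P(Y=3 | obs) = 1/9 / 5/18 = 2/5

P(Y = 3 | obs) = 2/5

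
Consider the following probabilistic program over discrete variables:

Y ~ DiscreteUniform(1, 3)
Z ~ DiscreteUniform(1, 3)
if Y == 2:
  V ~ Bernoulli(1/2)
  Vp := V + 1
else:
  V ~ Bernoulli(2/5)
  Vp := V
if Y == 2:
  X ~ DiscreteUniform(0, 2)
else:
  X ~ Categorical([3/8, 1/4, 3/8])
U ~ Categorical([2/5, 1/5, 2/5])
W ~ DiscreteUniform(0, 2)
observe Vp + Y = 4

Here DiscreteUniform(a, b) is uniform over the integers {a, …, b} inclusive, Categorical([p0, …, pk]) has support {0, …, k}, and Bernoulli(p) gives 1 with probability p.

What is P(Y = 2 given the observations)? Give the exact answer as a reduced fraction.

P(Y = 2 | obs) = 5/9

Enumerate traces; 162 have nonzero weight after conditioning:
  (Y=2, Z=1, V=1, X=0, U=0, W=0) weight 1/405
  (Y=2, Z=1, V=1, X=0, U=0, W=1) weight 1/405
  (Y=2, Z=1, V=1, X=0, U=0, W=2) weight 1/405
  (Y=2, Z=1, V=1, X=0, U=1, W=0) weight 1/810
  (Y=2, Z=1, V=1, X=0, U=1, W=1) weight 1/810
  (Y=2, Z=1, V=1, X=0, U=1, W=2) weight 1/810
  (Y=2, Z=1, V=1, X=0, U=2, W=0) weight 1/405
  (Y=2, Z=1, V=1, X=0, U=2, W=1) weight 1/405
  (Y=3, Z=1, V=1, X=0, U=0, W=0) weight 1/450
  … 153 more
Group by Y:
  weight(Y=2) = 1/6
  weight(Y=3) = 2/15
Total weight = 1/6 + 2/15 = 3/10
P(Y=2 | obs) = 1/6 / 3/10 = 5/9
P(Y=3 | obs) = 2/15 / 3/10 = 4/9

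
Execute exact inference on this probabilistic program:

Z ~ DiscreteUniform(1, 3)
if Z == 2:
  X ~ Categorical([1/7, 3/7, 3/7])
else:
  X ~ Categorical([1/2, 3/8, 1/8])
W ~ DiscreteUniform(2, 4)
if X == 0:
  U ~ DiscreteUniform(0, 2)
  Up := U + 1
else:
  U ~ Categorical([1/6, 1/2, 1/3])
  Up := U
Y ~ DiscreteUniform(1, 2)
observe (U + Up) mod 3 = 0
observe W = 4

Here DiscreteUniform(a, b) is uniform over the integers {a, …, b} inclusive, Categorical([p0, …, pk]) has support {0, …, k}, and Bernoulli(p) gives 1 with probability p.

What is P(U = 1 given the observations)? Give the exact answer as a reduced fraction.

Enumerate traces; 18 have nonzero weight after conditioning:
  (Z=1, X=0, W=4, U=1, Y=1) weight 1/108
  (Z=1, X=0, W=4, U=1, Y=2) weight 1/108
  (Z=1, X=1, W=4, U=0, Y=1) weight 1/288
  (Z=1, X=1, W=4, U=0, Y=2) weight 1/288
  (Z=1, X=2, W=4, U=0, Y=1) weight 1/864
  (Z=1, X=2, W=4, U=0, Y=2) weight 1/864
  (Z=2, X=0, W=4, U=1, Y=1) weight 1/378
  (Z=2, X=0, W=4, U=1, Y=2) weight 1/378
  … 10 more
Group by U:
  weight(U=0) = 13/378
  weight(U=1) = 8/189
Total weight = 13/378 + 8/189 = 29/378
P(U=0 | obs) = 13/378 / 29/378 = 13/29
P(U=1 | obs) = 8/189 / 29/378 = 16/29

P(U = 1 | obs) = 16/29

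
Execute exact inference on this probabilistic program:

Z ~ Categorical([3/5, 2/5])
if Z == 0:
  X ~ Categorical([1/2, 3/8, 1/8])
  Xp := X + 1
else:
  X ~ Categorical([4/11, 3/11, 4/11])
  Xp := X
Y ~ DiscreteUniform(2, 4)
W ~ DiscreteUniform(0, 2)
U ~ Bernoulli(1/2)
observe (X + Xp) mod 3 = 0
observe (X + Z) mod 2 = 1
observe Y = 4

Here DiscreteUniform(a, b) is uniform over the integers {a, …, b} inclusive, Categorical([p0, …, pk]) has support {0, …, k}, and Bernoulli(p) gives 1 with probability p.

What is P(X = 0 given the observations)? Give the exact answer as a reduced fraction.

Enumerate traces; 12 have nonzero weight after conditioning:
  (Z=0, X=1, Y=4, W=0, U=0) weight 1/80
  (Z=0, X=1, Y=4, W=0, U=1) weight 1/80
  (Z=0, X=1, Y=4, W=1, U=0) weight 1/80
  (Z=0, X=1, Y=4, W=1, U=1) weight 1/80
  (Z=0, X=1, Y=4, W=2, U=0) weight 1/80
  (Z=0, X=1, Y=4, W=2, U=1) weight 1/80
  (Z=1, X=0, Y=4, W=0, U=0) weight 4/495
  (Z=1, X=0, Y=4, W=0, U=1) weight 4/495
  … 4 more
Group by X:
  weight(X=0) = 8/165
  weight(X=1) = 3/40
Total weight = 8/165 + 3/40 = 163/1320
P(X=0 | obs) = 8/165 / 163/1320 = 64/163
P(X=1 | obs) = 3/40 / 163/1320 = 99/163

P(X = 0 | obs) = 64/163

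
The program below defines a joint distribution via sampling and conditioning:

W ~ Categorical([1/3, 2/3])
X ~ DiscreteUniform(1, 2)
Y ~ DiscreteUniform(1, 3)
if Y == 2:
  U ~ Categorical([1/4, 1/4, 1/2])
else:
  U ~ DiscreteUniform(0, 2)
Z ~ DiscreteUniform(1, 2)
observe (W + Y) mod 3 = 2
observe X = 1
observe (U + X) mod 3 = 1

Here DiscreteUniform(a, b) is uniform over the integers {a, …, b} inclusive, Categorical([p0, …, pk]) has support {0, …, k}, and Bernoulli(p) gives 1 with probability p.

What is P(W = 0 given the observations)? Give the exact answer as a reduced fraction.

Enumerate traces; 4 have nonzero weight after conditioning:
  (W=0, X=1, Y=2, U=0, Z=1) weight 1/144
  (W=0, X=1, Y=2, U=0, Z=2) weight 1/144
  (W=1, X=1, Y=1, U=0, Z=1) weight 1/54
  (W=1, X=1, Y=1, U=0, Z=2) weight 1/54
Group by W:
  weight(W=0) = 1/72
  weight(W=1) = 1/27
Total weight = 1/72 + 1/27 = 11/216
P(W=0 | obs) = 1/72 / 11/216 = 3/11
P(W=1 | obs) = 1/27 / 11/216 = 8/11

P(W = 0 | obs) = 3/11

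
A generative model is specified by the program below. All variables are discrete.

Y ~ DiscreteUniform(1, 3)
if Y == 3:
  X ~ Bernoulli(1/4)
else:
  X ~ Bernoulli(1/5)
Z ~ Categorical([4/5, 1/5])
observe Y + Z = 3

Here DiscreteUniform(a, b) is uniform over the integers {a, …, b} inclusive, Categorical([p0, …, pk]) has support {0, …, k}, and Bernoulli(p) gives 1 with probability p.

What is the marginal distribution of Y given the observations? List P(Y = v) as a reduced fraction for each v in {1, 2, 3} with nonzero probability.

Enumerate traces; 4 have nonzero weight after conditioning:
  (Y=2, X=0, Z=1) weight 4/75
  (Y=2, X=1, Z=1) weight 1/75
  (Y=3, X=0, Z=0) weight 1/5
  (Y=3, X=1, Z=0) weight 1/15
Group by Y:
  weight(Y=2) = 1/15
  weight(Y=3) = 4/15
Total weight = 1/15 + 4/15 = 1/3
P(Y=2 | obs) = 1/15 / 1/3 = 1/5
P(Y=3 | obs) = 4/15 / 1/3 = 4/5

P(Y=2) = 1/5, P(Y=3) = 4/5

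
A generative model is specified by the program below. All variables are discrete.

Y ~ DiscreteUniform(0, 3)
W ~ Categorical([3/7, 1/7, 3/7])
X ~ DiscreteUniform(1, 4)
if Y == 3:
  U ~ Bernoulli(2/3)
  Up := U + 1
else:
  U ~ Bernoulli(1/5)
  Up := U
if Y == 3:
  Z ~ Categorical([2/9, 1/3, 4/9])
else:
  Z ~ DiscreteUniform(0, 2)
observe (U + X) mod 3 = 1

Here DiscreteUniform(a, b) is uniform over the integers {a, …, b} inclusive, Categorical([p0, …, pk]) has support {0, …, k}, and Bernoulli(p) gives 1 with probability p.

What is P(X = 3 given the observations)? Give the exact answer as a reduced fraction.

P(X = 3 | obs) = 19/101

Enumerate traces; 108 have nonzero weight after conditioning:
  (Y=0, W=0, X=1, U=0, Z=0) weight 1/140
  (Y=0, W=0, X=1, U=0, Z=1) weight 1/140
  (Y=0, W=0, X=1, U=0, Z=2) weight 1/140
  (Y=0, W=0, X=3, U=1, Z=0) weight 1/560
  (Y=0, W=0, X=3, U=1, Z=1) weight 1/560
  (Y=0, W=0, X=3, U=1, Z=2) weight 1/560
  (Y=0, W=0, X=4, U=0, Z=0) weight 1/140
  (Y=0, W=0, X=4, U=0, Z=1) weight 1/140
  … 100 more
Group by X:
  weight(X=1) = 41/240
  weight(X=3) = 19/240
  weight(X=4) = 41/240
Total weight = 41/240 + 19/240 + 41/240 = 101/240
P(X=1 | obs) = 41/240 / 101/240 = 41/101
P(X=3 | obs) = 19/240 / 101/240 = 19/101
P(X=4 | obs) = 41/240 / 101/240 = 41/101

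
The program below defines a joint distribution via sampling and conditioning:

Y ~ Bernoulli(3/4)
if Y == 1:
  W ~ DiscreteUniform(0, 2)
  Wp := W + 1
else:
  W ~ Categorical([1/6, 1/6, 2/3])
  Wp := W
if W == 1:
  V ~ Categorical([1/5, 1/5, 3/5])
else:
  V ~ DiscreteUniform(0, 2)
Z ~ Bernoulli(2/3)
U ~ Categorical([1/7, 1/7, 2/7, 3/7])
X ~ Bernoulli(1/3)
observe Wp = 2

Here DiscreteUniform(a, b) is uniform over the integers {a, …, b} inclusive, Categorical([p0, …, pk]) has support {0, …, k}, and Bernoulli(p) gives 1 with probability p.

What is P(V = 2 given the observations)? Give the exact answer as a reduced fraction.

Enumerate traces; 96 have nonzero weight after conditioning:
  (Y=0, W=2, V=0, Z=0, U=0, X=0) weight 1/567
  (Y=0, W=2, V=0, Z=0, U=0, X=1) weight 1/1134
  (Y=0, W=2, V=0, Z=0, U=1, X=0) weight 1/567
  (Y=0, W=2, V=0, Z=0, U=1, X=1) weight 1/1134
  (Y=0, W=2, V=0, Z=0, U=2, X=0) weight 2/567
  (Y=0, W=2, V=0, Z=0, U=2, X=1) weight 1/567
  (Y=0, W=2, V=0, Z=0, U=3, X=0) weight 1/189
  (Y=0, W=2, V=0, Z=0, U=3, X=1) weight 1/378
  (Y=0, W=2, V=1, Z=0, U=0, X=0) weight 1/567
  (Y=0, W=2, V=2, Z=0, U=0, X=0) weight 1/567
  … 86 more
Group by V:
  weight(V=0) = 19/180
  weight(V=1) = 19/180
  weight(V=2) = 37/180
Total weight = 19/180 + 19/180 + 37/180 = 5/12
P(V=0 | obs) = 19/180 / 5/12 = 19/75
P(V=1 | obs) = 19/180 / 5/12 = 19/75
P(V=2 | obs) = 37/180 / 5/12 = 37/75

P(V = 2 | obs) = 37/75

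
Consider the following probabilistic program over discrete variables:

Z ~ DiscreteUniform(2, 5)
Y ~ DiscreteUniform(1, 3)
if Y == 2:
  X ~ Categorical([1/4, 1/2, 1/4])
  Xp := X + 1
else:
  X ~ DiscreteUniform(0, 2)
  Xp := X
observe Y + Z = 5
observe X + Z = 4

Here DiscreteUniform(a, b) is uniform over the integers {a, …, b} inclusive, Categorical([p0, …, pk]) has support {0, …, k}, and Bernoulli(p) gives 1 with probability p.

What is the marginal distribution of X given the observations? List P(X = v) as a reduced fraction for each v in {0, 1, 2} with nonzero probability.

P(X=0) = 2/7, P(X=1) = 3/7, P(X=2) = 2/7

Enumerate traces; 3 have nonzero weight after conditioning:
  (Z=2, Y=3, X=2) weight 1/36
  (Z=3, Y=2, X=1) weight 1/24
  (Z=4, Y=1, X=0) weight 1/36
Group by X:
  weight(X=0) = 1/36
  weight(X=1) = 1/24
  weight(X=2) = 1/36
Total weight = 1/36 + 1/24 + 1/36 = 7/72
P(X=0 | obs) = 1/36 / 7/72 = 2/7
P(X=1 | obs) = 1/24 / 7/72 = 3/7
P(X=2 | obs) = 1/36 / 7/72 = 2/7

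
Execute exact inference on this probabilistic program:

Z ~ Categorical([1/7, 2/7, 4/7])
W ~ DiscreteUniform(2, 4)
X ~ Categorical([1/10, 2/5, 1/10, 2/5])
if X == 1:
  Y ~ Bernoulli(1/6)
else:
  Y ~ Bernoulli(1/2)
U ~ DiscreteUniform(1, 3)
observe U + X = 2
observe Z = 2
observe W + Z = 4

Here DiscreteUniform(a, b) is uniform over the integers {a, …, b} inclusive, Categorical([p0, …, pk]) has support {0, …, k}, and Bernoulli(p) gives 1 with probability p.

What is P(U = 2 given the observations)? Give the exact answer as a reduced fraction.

Enumerate traces; 4 have nonzero weight after conditioning:
  (Z=2, W=2, X=0, Y=0, U=2) weight 1/315
  (Z=2, W=2, X=0, Y=1, U=2) weight 1/315
  (Z=2, W=2, X=1, Y=0, U=1) weight 4/189
  (Z=2, W=2, X=1, Y=1, U=1) weight 4/945
Group by U:
  weight(U=1) = 8/315
  weight(U=2) = 2/315
Total weight = 8/315 + 2/315 = 2/63
P(U=1 | obs) = 8/315 / 2/63 = 4/5
P(U=2 | obs) = 2/315 / 2/63 = 1/5

P(U = 2 | obs) = 1/5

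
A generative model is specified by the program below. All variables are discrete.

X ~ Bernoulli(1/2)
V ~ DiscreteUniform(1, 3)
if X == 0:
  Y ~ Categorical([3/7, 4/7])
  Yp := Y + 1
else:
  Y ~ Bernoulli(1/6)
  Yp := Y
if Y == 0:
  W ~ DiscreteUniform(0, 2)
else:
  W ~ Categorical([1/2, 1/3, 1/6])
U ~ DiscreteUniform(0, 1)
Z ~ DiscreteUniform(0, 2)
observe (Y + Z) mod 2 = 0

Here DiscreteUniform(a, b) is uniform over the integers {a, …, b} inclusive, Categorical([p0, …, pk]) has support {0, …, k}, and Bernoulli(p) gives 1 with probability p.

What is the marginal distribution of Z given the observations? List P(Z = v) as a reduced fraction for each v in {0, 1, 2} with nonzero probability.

Enumerate traces; 108 have nonzero weight after conditioning:
  (X=0, V=1, Y=0, W=0, U=0, Z=0) weight 1/252
  (X=0, V=1, Y=0, W=0, U=0, Z=2) weight 1/252
  (X=0, V=1, Y=0, W=0, U=1, Z=0) weight 1/252
  (X=0, V=1, Y=0, W=0, U=1, Z=2) weight 1/252
  (X=0, V=1, Y=0, W=1, U=0, Z=0) weight 1/252
  (X=0, V=1, Y=0, W=1, U=0, Z=2) weight 1/252
  (X=0, V=1, Y=0, W=1, U=1, Z=0) weight 1/252
  (X=0, V=1, Y=0, W=1, U=1, Z=2) weight 1/252
  (X=0, V=1, Y=1, W=0, U=0, Z=1) weight 1/126
  … 99 more
Group by Z:
  weight(Z=0) = 53/252
  weight(Z=1) = 31/252
  weight(Z=2) = 53/252
Total weight = 53/252 + 31/252 + 53/252 = 137/252
P(Z=0 | obs) = 53/252 / 137/252 = 53/137
P(Z=1 | obs) = 31/252 / 137/252 = 31/137
P(Z=2 | obs) = 53/252 / 137/252 = 53/137

P(Z=0) = 53/137, P(Z=1) = 31/137, P(Z=2) = 53/137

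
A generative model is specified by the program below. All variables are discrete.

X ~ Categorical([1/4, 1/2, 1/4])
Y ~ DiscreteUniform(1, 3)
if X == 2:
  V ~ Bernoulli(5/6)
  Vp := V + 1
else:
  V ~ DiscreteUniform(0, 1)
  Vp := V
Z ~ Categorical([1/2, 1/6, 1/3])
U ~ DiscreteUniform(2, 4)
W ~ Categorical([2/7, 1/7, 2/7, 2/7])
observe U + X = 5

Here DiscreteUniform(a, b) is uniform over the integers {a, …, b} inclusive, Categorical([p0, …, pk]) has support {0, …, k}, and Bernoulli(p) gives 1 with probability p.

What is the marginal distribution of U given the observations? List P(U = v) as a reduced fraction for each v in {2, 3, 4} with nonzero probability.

Enumerate traces; 144 have nonzero weight after conditioning:
  (X=1, Y=1, V=0, Z=0, U=4, W=0) weight 1/252
  (X=1, Y=1, V=0, Z=0, U=4, W=1) weight 1/504
  (X=1, Y=1, V=0, Z=0, U=4, W=2) weight 1/252
  (X=1, Y=1, V=0, Z=0, U=4, W=3) weight 1/252
  (X=1, Y=1, V=0, Z=1, U=4, W=0) weight 1/756
  (X=1, Y=1, V=0, Z=1, U=4, W=1) weight 1/1512
  (X=1, Y=1, V=0, Z=1, U=4, W=2) weight 1/756
  (X=1, Y=1, V=0, Z=1, U=4, W=3) weight 1/756
  (X=2, Y=1, V=0, Z=0, U=3, W=0) weight 1/1512
  … 135 more
Group by U:
  weight(U=3) = 1/12
  weight(U=4) = 1/6
Total weight = 1/12 + 1/6 = 1/4
P(U=3 | obs) = 1/12 / 1/4 = 1/3
P(U=4 | obs) = 1/6 / 1/4 = 2/3

P(U=3) = 1/3, P(U=4) = 2/3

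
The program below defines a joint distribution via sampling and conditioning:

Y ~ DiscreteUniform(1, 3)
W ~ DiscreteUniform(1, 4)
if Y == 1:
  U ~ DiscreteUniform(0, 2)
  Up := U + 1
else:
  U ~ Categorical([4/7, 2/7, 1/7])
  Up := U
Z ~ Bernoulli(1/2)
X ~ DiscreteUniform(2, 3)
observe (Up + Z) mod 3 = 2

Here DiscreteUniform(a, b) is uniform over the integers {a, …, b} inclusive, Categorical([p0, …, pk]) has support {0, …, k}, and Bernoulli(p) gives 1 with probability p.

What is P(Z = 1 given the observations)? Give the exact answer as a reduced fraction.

Enumerate traces; 48 have nonzero weight after conditioning:
  (Y=1, W=1, U=0, Z=1, X=2) weight 1/144
  (Y=1, W=1, U=0, Z=1, X=3) weight 1/144
  (Y=1, W=1, U=1, Z=0, X=2) weight 1/144
  (Y=1, W=1, U=1, Z=0, X=3) weight 1/144
  (Y=1, W=2, U=0, Z=1, X=2) weight 1/144
  (Y=1, W=2, U=0, Z=1, X=3) weight 1/144
  (Y=1, W=2, U=1, Z=0, X=2) weight 1/144
  (Y=1, W=2, U=1, Z=0, X=3) weight 1/144
  … 40 more
Group by Z:
  weight(Z=0) = 13/126
  weight(Z=1) = 19/126
Total weight = 13/126 + 19/126 = 16/63
P(Z=0 | obs) = 13/126 / 16/63 = 13/32
P(Z=1 | obs) = 19/126 / 16/63 = 19/32

P(Z = 1 | obs) = 19/32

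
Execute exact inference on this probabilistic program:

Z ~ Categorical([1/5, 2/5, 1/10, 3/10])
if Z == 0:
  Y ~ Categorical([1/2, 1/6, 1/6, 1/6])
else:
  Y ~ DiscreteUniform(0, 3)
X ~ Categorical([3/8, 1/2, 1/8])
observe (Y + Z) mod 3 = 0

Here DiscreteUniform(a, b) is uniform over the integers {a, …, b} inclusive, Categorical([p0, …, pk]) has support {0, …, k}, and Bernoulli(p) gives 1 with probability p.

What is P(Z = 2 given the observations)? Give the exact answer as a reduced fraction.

Enumerate traces; 18 have nonzero weight after conditioning:
  (Z=0, Y=0, X=0) weight 3/80
  (Z=0, Y=0, X=1) weight 1/20
  (Z=0, Y=0, X=2) weight 1/80
  (Z=0, Y=3, X=0) weight 1/80
  (Z=0, Y=3, X=1) weight 1/60
  (Z=0, Y=3, X=2) weight 1/240
  (Z=1, Y=2, X=0) weight 3/80
  (Z=1, Y=2, X=1) weight 1/20
  (Z=2, Y=1, X=0) weight 3/320
  (Z=3, Y=0, X=0) weight 9/320
  … 8 more
Group by Z:
  weight(Z=0) = 2/15
  weight(Z=1) = 1/10
  weight(Z=2) = 1/40
  weight(Z=3) = 3/20
Total weight = 2/15 + 1/10 + 1/40 + 3/20 = 49/120
P(Z=0 | obs) = 2/15 / 49/120 = 16/49
P(Z=1 | obs) = 1/10 / 49/120 = 12/49
P(Z=2 | obs) = 1/40 / 49/120 = 3/49
P(Z=3 | obs) = 3/20 / 49/120 = 18/49

P(Z = 2 | obs) = 3/49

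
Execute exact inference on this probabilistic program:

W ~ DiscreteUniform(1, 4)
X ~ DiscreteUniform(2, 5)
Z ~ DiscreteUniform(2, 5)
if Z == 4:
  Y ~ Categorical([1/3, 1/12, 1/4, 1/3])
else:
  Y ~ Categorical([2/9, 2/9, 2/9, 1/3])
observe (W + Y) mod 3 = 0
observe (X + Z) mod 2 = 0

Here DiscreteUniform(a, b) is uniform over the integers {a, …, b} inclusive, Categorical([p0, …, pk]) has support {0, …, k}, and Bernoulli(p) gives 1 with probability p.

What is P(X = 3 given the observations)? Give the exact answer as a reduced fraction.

Enumerate traces; 40 have nonzero weight after conditioning:
  (W=1, X=2, Z=2, Y=2) weight 1/288
  (W=1, X=2, Z=4, Y=2) weight 1/256
  (W=1, X=3, Z=3, Y=2) weight 1/288
  (W=1, X=3, Z=5, Y=2) weight 1/288
  (W=1, X=4, Z=2, Y=2) weight 1/288
  (W=1, X=4, Z=4, Y=2) weight 1/256
  (W=1, X=5, Z=3, Y=2) weight 1/288
  (W=1, X=5, Z=5, Y=2) weight 1/288
  … 32 more
Group by X:
  weight(X=2) = 89/2304
  weight(X=3) = 11/288
  weight(X=4) = 89/2304
  weight(X=5) = 11/288
Total weight = 89/2304 + 11/288 + 89/2304 + 11/288 = 59/384
P(X=2 | obs) = 89/2304 / 59/384 = 89/354
P(X=3 | obs) = 11/288 / 59/384 = 44/177
P(X=4 | obs) = 89/2304 / 59/384 = 89/354
P(X=5 | obs) = 11/288 / 59/384 = 44/177

P(X = 3 | obs) = 44/177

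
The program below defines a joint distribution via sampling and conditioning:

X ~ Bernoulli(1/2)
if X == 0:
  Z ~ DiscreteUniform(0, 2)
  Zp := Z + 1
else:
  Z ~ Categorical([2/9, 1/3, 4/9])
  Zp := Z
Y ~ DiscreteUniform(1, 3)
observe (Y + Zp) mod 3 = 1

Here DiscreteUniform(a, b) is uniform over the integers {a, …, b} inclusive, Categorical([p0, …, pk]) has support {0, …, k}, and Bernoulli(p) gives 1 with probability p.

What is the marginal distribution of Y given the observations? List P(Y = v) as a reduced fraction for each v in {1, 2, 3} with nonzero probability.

Enumerate traces; 6 have nonzero weight after conditioning:
  (X=0, Z=0, Y=3) weight 1/18
  (X=0, Z=1, Y=2) weight 1/18
  (X=0, Z=2, Y=1) weight 1/18
  (X=1, Z=0, Y=1) weight 1/27
  (X=1, Z=1, Y=3) weight 1/18
  (X=1, Z=2, Y=2) weight 2/27
Group by Y:
  weight(Y=1) = 5/54
  weight(Y=2) = 7/54
  weight(Y=3) = 1/9
Total weight = 5/54 + 7/54 + 1/9 = 1/3
P(Y=1 | obs) = 5/54 / 1/3 = 5/18
P(Y=2 | obs) = 7/54 / 1/3 = 7/18
P(Y=3 | obs) = 1/9 / 1/3 = 1/3

P(Y=1) = 5/18, P(Y=2) = 7/18, P(Y=3) = 1/3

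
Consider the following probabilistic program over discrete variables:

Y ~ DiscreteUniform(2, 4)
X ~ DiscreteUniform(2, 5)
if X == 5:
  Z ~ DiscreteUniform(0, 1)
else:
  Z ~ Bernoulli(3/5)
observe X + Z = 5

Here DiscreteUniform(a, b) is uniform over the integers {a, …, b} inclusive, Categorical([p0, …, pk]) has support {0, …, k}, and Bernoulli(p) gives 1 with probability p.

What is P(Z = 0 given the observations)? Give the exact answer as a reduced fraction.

P(Z = 0 | obs) = 5/11

Enumerate traces; 6 have nonzero weight after conditioning:
  (Y=2, X=4, Z=1) weight 1/20
  (Y=2, X=5, Z=0) weight 1/24
  (Y=3, X=4, Z=1) weight 1/20
  (Y=3, X=5, Z=0) weight 1/24
  (Y=4, X=4, Z=1) weight 1/20
  (Y=4, X=5, Z=0) weight 1/24
Group by Z:
  weight(Z=0) = 1/8
  weight(Z=1) = 3/20
Total weight = 1/8 + 3/20 = 11/40
P(Z=0 | obs) = 1/8 / 11/40 = 5/11
P(Z=1 | obs) = 3/20 / 11/40 = 6/11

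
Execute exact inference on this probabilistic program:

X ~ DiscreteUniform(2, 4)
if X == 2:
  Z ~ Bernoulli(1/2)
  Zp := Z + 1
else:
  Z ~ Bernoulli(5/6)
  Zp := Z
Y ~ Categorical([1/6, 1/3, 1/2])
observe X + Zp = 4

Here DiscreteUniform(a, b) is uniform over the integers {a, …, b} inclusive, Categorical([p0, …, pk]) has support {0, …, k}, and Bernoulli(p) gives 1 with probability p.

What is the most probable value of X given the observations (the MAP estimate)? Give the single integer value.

argmax_v P(X = v | obs) = 3

Enumerate traces; 9 have nonzero weight after conditioning:
  (X=2, Z=1, Y=0) weight 1/36
  (X=2, Z=1, Y=1) weight 1/18
  (X=2, Z=1, Y=2) weight 1/12
  (X=3, Z=1, Y=0) weight 5/108
  (X=3, Z=1, Y=1) weight 5/54
  (X=3, Z=1, Y=2) weight 5/36
  (X=4, Z=0, Y=0) weight 1/108
  (X=4, Z=0, Y=1) weight 1/54
  … 1 more
Group by X:
  weight(X=2) = 1/6
  weight(X=3) = 5/18
  weight(X=4) = 1/18
Total weight = 1/6 + 5/18 + 1/18 = 1/2
P(X=2 | obs) = 1/6 / 1/2 = 1/3
P(X=3 | obs) = 5/18 / 1/2 = 5/9
P(X=4 | obs) = 1/18 / 1/2 = 1/9
argmax = 3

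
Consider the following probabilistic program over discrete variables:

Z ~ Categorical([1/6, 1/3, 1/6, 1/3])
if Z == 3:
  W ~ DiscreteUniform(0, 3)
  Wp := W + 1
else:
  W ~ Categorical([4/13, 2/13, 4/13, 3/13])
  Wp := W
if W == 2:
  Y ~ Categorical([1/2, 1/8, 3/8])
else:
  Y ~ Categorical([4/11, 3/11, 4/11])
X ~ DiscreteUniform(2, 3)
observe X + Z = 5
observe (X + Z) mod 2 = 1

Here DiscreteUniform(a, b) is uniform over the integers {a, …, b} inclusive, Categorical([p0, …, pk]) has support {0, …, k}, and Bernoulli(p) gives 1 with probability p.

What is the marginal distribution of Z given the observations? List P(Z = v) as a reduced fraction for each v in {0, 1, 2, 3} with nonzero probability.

Enumerate traces; 24 have nonzero weight after conditioning:
  (Z=2, W=0, Y=0, X=3) weight 4/429
  (Z=2, W=0, Y=1, X=3) weight 1/143
  (Z=2, W=0, Y=2, X=3) weight 4/429
  (Z=2, W=1, Y=0, X=3) weight 2/429
  (Z=2, W=1, Y=1, X=3) weight 1/286
  (Z=2, W=1, Y=2, X=3) weight 2/429
  (Z=2, W=2, Y=0, X=3) weight 1/78
  (Z=2, W=2, Y=1, X=3) weight 1/312
  (Z=3, W=0, Y=0, X=2) weight 1/66
  … 15 more
Group by Z:
  weight(Z=2) = 1/12
  weight(Z=3) = 1/6
Total weight = 1/12 + 1/6 = 1/4
P(Z=2 | obs) = 1/12 / 1/4 = 1/3
P(Z=3 | obs) = 1/6 / 1/4 = 2/3

P(Z=2) = 1/3, P(Z=3) = 2/3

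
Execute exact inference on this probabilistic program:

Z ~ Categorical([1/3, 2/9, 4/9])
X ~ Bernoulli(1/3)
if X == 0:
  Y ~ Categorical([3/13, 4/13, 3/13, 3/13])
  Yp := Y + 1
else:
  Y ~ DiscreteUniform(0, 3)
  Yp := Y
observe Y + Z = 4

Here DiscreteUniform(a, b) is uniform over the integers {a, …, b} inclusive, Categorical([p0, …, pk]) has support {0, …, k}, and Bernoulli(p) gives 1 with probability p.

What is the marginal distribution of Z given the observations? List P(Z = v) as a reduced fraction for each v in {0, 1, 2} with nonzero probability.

P(Z=1) = 1/3, P(Z=2) = 2/3

Enumerate traces; 4 have nonzero weight after conditioning:
  (Z=1, X=0, Y=3) weight 4/117
  (Z=1, X=1, Y=3) weight 1/54
  (Z=2, X=0, Y=2) weight 8/117
  (Z=2, X=1, Y=2) weight 1/27
Group by Z:
  weight(Z=1) = 37/702
  weight(Z=2) = 37/351
Total weight = 37/702 + 37/351 = 37/234
P(Z=1 | obs) = 37/702 / 37/234 = 1/3
P(Z=2 | obs) = 37/351 / 37/234 = 2/3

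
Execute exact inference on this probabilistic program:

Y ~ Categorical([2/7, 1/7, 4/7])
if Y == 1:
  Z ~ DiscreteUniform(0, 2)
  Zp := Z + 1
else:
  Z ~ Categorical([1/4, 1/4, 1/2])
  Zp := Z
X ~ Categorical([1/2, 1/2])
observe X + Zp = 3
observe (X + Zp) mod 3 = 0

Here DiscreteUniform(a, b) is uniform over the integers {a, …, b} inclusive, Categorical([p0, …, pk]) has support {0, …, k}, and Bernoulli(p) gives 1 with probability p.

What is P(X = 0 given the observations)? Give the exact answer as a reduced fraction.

Enumerate traces; 4 have nonzero weight after conditioning:
  (Y=0, Z=2, X=1) weight 1/14
  (Y=1, Z=1, X=1) weight 1/42
  (Y=1, Z=2, X=0) weight 1/42
  (Y=2, Z=2, X=1) weight 1/7
Group by X:
  weight(X=0) = 1/42
  weight(X=1) = 5/21
Total weight = 1/42 + 5/21 = 11/42
P(X=0 | obs) = 1/42 / 11/42 = 1/11
P(X=1 | obs) = 5/21 / 11/42 = 10/11

P(X = 0 | obs) = 1/11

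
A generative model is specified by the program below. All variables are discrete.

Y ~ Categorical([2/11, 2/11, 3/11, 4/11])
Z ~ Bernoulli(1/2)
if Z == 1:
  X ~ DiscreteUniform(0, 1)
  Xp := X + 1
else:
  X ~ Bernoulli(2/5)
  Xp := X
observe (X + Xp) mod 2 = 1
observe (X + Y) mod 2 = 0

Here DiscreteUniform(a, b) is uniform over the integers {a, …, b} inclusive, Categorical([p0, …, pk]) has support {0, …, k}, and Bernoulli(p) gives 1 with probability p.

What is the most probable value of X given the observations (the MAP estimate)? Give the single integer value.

Enumerate traces; 4 have nonzero weight after conditioning:
  (Y=0, Z=1, X=0) weight 1/22
  (Y=1, Z=1, X=1) weight 1/22
  (Y=2, Z=1, X=0) weight 3/44
  (Y=3, Z=1, X=1) weight 1/11
Group by X:
  weight(X=0) = 5/44
  weight(X=1) = 3/22
Total weight = 5/44 + 3/22 = 1/4
P(X=0 | obs) = 5/44 / 1/4 = 5/11
P(X=1 | obs) = 3/22 / 1/4 = 6/11
argmax = 1

argmax_v P(X = v | obs) = 1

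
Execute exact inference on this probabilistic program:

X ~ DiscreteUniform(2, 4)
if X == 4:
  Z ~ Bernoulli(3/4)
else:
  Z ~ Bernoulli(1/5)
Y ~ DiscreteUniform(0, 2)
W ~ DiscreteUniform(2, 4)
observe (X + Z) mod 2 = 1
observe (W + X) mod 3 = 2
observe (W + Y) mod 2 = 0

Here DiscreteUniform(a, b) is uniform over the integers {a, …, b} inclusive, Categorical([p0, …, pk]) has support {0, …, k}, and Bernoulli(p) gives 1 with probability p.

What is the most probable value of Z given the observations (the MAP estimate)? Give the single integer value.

Enumerate traces; 5 have nonzero weight after conditioning:
  (X=2, Z=1, Y=1, W=3) weight 1/135
  (X=3, Z=0, Y=0, W=2) weight 4/135
  (X=3, Z=0, Y=2, W=2) weight 4/135
  (X=4, Z=1, Y=0, W=4) weight 1/36
  (X=4, Z=1, Y=2, W=4) weight 1/36
Group by Z:
  weight(Z=0) = 8/135
  weight(Z=1) = 17/270
Total weight = 8/135 + 17/270 = 11/90
P(Z=0 | obs) = 8/135 / 11/90 = 16/33
P(Z=1 | obs) = 17/270 / 11/90 = 17/33
argmax = 1

argmax_v P(Z = v | obs) = 1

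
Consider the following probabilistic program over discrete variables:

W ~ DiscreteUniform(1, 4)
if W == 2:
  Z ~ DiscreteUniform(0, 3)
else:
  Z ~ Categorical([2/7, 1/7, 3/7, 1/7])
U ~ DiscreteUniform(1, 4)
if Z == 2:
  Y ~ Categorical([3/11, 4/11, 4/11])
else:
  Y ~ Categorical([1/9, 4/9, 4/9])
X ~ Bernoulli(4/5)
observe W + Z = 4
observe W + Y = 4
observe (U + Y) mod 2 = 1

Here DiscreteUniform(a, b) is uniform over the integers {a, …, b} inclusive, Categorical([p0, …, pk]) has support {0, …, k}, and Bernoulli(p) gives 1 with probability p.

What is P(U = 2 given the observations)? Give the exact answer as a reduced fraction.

P(U = 2 | obs) = 22/129

Enumerate traces; 12 have nonzero weight after conditioning:
  (W=2, Z=2, U=1, Y=2, X=0) weight 1/880
  (W=2, Z=2, U=1, Y=2, X=1) weight 1/220
  (W=2, Z=2, U=3, Y=2, X=0) weight 1/880
  (W=2, Z=2, U=3, Y=2, X=1) weight 1/220
  (W=3, Z=1, U=2, Y=1, X=0) weight 1/1260
  (W=3, Z=1, U=2, Y=1, X=1) weight 1/315
  (W=3, Z=1, U=4, Y=1, X=0) weight 1/1260
  (W=3, Z=1, U=4, Y=1, X=1) weight 1/315
  … 4 more
Group by U:
  weight(U=1) = 85/11088
  weight(U=2) = 1/252
  weight(U=3) = 85/11088
  weight(U=4) = 1/252
Total weight = 85/11088 + 1/252 + 85/11088 + 1/252 = 43/1848
P(U=1 | obs) = 85/11088 / 43/1848 = 85/258
P(U=2 | obs) = 1/252 / 43/1848 = 22/129
P(U=3 | obs) = 85/11088 / 43/1848 = 85/258
P(U=4 | obs) = 1/252 / 43/1848 = 22/129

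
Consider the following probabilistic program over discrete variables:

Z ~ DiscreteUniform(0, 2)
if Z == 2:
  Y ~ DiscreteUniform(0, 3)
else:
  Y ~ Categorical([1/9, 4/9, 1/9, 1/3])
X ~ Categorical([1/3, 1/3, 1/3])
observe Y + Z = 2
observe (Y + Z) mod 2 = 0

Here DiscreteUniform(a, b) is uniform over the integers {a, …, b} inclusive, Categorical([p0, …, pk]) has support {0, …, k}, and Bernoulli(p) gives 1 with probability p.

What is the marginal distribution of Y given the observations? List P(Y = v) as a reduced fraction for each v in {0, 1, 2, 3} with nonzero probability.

Enumerate traces; 9 have nonzero weight after conditioning:
  (Z=0, Y=2, X=0) weight 1/81
  (Z=0, Y=2, X=1) weight 1/81
  (Z=0, Y=2, X=2) weight 1/81
  (Z=1, Y=1, X=0) weight 4/81
  (Z=1, Y=1, X=1) weight 4/81
  (Z=1, Y=1, X=2) weight 4/81
  (Z=2, Y=0, X=0) weight 1/36
  (Z=2, Y=0, X=1) weight 1/36
  … 1 more
Group by Y:
  weight(Y=0) = 1/12
  weight(Y=1) = 4/27
  weight(Y=2) = 1/27
Total weight = 1/12 + 4/27 + 1/27 = 29/108
P(Y=0 | obs) = 1/12 / 29/108 = 9/29
P(Y=1 | obs) = 4/27 / 29/108 = 16/29
P(Y=2 | obs) = 1/27 / 29/108 = 4/29

P(Y=0) = 9/29, P(Y=1) = 16/29, P(Y=2) = 4/29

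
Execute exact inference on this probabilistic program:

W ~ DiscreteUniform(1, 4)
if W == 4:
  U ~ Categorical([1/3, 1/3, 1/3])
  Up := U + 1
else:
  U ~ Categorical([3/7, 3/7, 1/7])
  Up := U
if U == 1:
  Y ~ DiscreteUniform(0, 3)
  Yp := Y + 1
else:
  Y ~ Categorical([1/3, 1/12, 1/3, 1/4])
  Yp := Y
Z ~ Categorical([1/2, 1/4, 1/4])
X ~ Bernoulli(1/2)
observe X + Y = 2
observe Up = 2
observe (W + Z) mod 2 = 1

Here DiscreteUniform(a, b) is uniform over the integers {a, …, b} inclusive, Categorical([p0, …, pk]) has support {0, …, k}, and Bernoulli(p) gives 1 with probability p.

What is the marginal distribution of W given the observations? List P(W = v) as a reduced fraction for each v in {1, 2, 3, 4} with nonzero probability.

Enumerate traces; 12 have nonzero weight after conditioning:
  (W=1, U=2, Y=1, Z=0, X=1) weight 1/1344
  (W=1, U=2, Y=1, Z=2, X=1) weight 1/2688
  (W=1, U=2, Y=2, Z=0, X=0) weight 1/336
  (W=1, U=2, Y=2, Z=2, X=0) weight 1/672
  (W=2, U=2, Y=1, Z=1, X=1) weight 1/2688
  (W=2, U=2, Y=2, Z=1, X=0) weight 1/672
  (W=3, U=2, Y=1, Z=0, X=1) weight 1/1344
  (W=3, U=2, Y=1, Z=2, X=1) weight 1/2688
  (W=4, U=1, Y=1, Z=1, X=1) weight 1/384
  … 3 more
Group by W:
  weight(W=1) = 5/896
  weight(W=2) = 5/2688
  weight(W=3) = 5/896
  weight(W=4) = 1/192
Total weight = 5/896 + 5/2688 + 5/896 + 1/192 = 7/384
P(W=1 | obs) = 5/896 / 7/384 = 15/49
P(W=2 | obs) = 5/2688 / 7/384 = 5/49
P(W=3 | obs) = 5/896 / 7/384 = 15/49
P(W=4 | obs) = 1/192 / 7/384 = 2/7

P(W=1) = 15/49, P(W=2) = 5/49, P(W=3) = 15/49, P(W=4) = 2/7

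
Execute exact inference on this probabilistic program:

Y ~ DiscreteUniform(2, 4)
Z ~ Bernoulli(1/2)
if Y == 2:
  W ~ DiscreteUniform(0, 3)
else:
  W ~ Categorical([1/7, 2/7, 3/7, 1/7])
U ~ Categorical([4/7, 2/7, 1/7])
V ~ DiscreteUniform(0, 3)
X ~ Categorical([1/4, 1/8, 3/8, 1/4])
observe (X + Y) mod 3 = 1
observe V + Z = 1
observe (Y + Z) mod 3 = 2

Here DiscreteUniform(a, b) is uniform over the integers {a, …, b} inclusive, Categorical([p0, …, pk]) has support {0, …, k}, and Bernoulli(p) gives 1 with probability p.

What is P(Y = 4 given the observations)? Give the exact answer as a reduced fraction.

Enumerate traces; 36 have nonzero weight after conditioning:
  (Y=2, Z=0, W=0, U=0, V=1, X=2) weight 1/448
  (Y=2, Z=0, W=0, U=1, V=1, X=2) weight 1/896
  (Y=2, Z=0, W=0, U=2, V=1, X=2) weight 1/1792
  (Y=2, Z=0, W=1, U=0, V=1, X=2) weight 1/448
  (Y=2, Z=0, W=1, U=1, V=1, X=2) weight 1/896
  (Y=2, Z=0, W=1, U=2, V=1, X=2) weight 1/1792
  (Y=2, Z=0, W=2, U=0, V=1, X=2) weight 1/448
  (Y=2, Z=0, W=2, U=1, V=1, X=2) weight 1/896
  (Y=4, Z=1, W=0, U=0, V=0, X=0) weight 1/1176
  … 27 more
Group by Y:
  weight(Y=2) = 1/64
  weight(Y=4) = 1/48
Total weight = 1/64 + 1/48 = 7/192
P(Y=2 | obs) = 1/64 / 7/192 = 3/7
P(Y=4 | obs) = 1/48 / 7/192 = 4/7

P(Y = 4 | obs) = 4/7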